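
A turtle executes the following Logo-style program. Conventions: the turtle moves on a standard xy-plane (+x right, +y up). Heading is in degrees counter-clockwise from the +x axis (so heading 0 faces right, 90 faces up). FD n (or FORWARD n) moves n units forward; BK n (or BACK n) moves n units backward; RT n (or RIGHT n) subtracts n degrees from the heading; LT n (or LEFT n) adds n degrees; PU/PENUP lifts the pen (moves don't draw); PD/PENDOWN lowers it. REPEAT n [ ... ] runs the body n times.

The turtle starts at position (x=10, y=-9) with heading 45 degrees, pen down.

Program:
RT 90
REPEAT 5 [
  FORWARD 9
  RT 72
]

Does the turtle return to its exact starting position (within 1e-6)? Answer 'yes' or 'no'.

Answer: yes

Derivation:
Executing turtle program step by step:
Start: pos=(10,-9), heading=45, pen down
RT 90: heading 45 -> 315
REPEAT 5 [
  -- iteration 1/5 --
  FD 9: (10,-9) -> (16.364,-15.364) [heading=315, draw]
  RT 72: heading 315 -> 243
  -- iteration 2/5 --
  FD 9: (16.364,-15.364) -> (12.278,-23.383) [heading=243, draw]
  RT 72: heading 243 -> 171
  -- iteration 3/5 --
  FD 9: (12.278,-23.383) -> (3.389,-21.975) [heading=171, draw]
  RT 72: heading 171 -> 99
  -- iteration 4/5 --
  FD 9: (3.389,-21.975) -> (1.981,-13.086) [heading=99, draw]
  RT 72: heading 99 -> 27
  -- iteration 5/5 --
  FD 9: (1.981,-13.086) -> (10,-9) [heading=27, draw]
  RT 72: heading 27 -> 315
]
Final: pos=(10,-9), heading=315, 5 segment(s) drawn

Start position: (10, -9)
Final position: (10, -9)
Distance = 0; < 1e-6 -> CLOSED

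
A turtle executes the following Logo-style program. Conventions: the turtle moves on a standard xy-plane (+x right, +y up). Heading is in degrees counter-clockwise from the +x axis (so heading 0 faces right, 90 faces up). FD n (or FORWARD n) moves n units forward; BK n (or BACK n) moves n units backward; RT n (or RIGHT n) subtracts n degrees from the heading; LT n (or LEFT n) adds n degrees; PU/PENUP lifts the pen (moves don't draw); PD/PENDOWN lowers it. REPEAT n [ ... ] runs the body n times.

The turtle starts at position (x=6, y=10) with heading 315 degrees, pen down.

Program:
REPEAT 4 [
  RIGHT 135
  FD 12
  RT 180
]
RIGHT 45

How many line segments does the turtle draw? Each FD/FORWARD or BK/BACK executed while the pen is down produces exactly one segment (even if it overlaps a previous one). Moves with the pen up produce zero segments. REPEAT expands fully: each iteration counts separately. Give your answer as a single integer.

Answer: 4

Derivation:
Executing turtle program step by step:
Start: pos=(6,10), heading=315, pen down
REPEAT 4 [
  -- iteration 1/4 --
  RT 135: heading 315 -> 180
  FD 12: (6,10) -> (-6,10) [heading=180, draw]
  RT 180: heading 180 -> 0
  -- iteration 2/4 --
  RT 135: heading 0 -> 225
  FD 12: (-6,10) -> (-14.485,1.515) [heading=225, draw]
  RT 180: heading 225 -> 45
  -- iteration 3/4 --
  RT 135: heading 45 -> 270
  FD 12: (-14.485,1.515) -> (-14.485,-10.485) [heading=270, draw]
  RT 180: heading 270 -> 90
  -- iteration 4/4 --
  RT 135: heading 90 -> 315
  FD 12: (-14.485,-10.485) -> (-6,-18.971) [heading=315, draw]
  RT 180: heading 315 -> 135
]
RT 45: heading 135 -> 90
Final: pos=(-6,-18.971), heading=90, 4 segment(s) drawn
Segments drawn: 4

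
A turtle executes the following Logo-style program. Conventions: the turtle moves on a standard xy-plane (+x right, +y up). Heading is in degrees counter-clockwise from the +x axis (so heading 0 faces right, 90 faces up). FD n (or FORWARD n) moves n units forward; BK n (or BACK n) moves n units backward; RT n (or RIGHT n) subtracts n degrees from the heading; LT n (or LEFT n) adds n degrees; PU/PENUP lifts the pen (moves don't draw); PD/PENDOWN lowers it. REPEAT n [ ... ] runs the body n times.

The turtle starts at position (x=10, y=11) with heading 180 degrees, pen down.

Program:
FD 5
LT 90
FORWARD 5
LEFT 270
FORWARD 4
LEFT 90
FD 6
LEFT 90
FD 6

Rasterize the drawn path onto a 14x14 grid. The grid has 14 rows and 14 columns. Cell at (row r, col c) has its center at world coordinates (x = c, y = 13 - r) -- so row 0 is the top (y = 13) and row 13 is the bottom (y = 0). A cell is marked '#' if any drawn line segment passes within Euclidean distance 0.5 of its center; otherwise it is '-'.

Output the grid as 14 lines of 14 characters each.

Answer: --------------
--------------
-----######---
-----#--------
-----#--------
-----#--------
-----#--------
-#####--------
-#------------
-#------------
-#------------
-#------------
-#------------
-#######------

Derivation:
Segment 0: (10,11) -> (5,11)
Segment 1: (5,11) -> (5,6)
Segment 2: (5,6) -> (1,6)
Segment 3: (1,6) -> (1,0)
Segment 4: (1,0) -> (7,-0)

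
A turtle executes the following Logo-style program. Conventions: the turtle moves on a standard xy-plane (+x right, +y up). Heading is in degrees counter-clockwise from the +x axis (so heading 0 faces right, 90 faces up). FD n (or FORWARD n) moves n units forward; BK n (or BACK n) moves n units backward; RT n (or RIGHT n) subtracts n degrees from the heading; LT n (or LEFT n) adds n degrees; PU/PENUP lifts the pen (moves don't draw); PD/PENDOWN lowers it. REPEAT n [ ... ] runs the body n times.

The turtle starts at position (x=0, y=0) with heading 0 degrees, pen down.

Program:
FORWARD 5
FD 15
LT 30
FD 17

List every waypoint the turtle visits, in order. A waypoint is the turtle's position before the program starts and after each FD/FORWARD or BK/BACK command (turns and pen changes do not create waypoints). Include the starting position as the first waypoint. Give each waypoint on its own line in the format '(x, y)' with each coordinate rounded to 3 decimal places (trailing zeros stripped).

Executing turtle program step by step:
Start: pos=(0,0), heading=0, pen down
FD 5: (0,0) -> (5,0) [heading=0, draw]
FD 15: (5,0) -> (20,0) [heading=0, draw]
LT 30: heading 0 -> 30
FD 17: (20,0) -> (34.722,8.5) [heading=30, draw]
Final: pos=(34.722,8.5), heading=30, 3 segment(s) drawn
Waypoints (4 total):
(0, 0)
(5, 0)
(20, 0)
(34.722, 8.5)

Answer: (0, 0)
(5, 0)
(20, 0)
(34.722, 8.5)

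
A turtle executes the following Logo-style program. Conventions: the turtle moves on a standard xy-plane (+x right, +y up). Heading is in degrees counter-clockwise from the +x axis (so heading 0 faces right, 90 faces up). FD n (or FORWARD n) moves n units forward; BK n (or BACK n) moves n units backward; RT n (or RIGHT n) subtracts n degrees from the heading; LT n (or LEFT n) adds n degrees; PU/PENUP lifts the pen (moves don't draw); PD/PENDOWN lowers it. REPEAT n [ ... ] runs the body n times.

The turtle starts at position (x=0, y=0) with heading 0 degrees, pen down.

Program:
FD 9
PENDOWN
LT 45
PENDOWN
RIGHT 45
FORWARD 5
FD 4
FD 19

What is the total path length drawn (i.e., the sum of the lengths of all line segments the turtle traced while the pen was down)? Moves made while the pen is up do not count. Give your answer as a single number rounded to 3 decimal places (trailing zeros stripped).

Answer: 37

Derivation:
Executing turtle program step by step:
Start: pos=(0,0), heading=0, pen down
FD 9: (0,0) -> (9,0) [heading=0, draw]
PD: pen down
LT 45: heading 0 -> 45
PD: pen down
RT 45: heading 45 -> 0
FD 5: (9,0) -> (14,0) [heading=0, draw]
FD 4: (14,0) -> (18,0) [heading=0, draw]
FD 19: (18,0) -> (37,0) [heading=0, draw]
Final: pos=(37,0), heading=0, 4 segment(s) drawn

Segment lengths:
  seg 1: (0,0) -> (9,0), length = 9
  seg 2: (9,0) -> (14,0), length = 5
  seg 3: (14,0) -> (18,0), length = 4
  seg 4: (18,0) -> (37,0), length = 19
Total = 37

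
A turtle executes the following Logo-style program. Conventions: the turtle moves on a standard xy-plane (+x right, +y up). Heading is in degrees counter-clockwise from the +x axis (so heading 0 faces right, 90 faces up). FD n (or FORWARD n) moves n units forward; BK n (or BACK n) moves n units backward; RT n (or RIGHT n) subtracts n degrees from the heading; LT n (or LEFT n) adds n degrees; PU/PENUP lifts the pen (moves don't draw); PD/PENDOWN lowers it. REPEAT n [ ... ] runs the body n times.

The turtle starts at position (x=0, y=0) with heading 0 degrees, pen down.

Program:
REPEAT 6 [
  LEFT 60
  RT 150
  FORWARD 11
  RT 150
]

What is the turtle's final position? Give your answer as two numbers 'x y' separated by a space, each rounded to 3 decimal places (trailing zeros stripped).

Executing turtle program step by step:
Start: pos=(0,0), heading=0, pen down
REPEAT 6 [
  -- iteration 1/6 --
  LT 60: heading 0 -> 60
  RT 150: heading 60 -> 270
  FD 11: (0,0) -> (0,-11) [heading=270, draw]
  RT 150: heading 270 -> 120
  -- iteration 2/6 --
  LT 60: heading 120 -> 180
  RT 150: heading 180 -> 30
  FD 11: (0,-11) -> (9.526,-5.5) [heading=30, draw]
  RT 150: heading 30 -> 240
  -- iteration 3/6 --
  LT 60: heading 240 -> 300
  RT 150: heading 300 -> 150
  FD 11: (9.526,-5.5) -> (0,0) [heading=150, draw]
  RT 150: heading 150 -> 0
  -- iteration 4/6 --
  LT 60: heading 0 -> 60
  RT 150: heading 60 -> 270
  FD 11: (0,0) -> (0,-11) [heading=270, draw]
  RT 150: heading 270 -> 120
  -- iteration 5/6 --
  LT 60: heading 120 -> 180
  RT 150: heading 180 -> 30
  FD 11: (0,-11) -> (9.526,-5.5) [heading=30, draw]
  RT 150: heading 30 -> 240
  -- iteration 6/6 --
  LT 60: heading 240 -> 300
  RT 150: heading 300 -> 150
  FD 11: (9.526,-5.5) -> (0,0) [heading=150, draw]
  RT 150: heading 150 -> 0
]
Final: pos=(0,0), heading=0, 6 segment(s) drawn

Answer: 0 0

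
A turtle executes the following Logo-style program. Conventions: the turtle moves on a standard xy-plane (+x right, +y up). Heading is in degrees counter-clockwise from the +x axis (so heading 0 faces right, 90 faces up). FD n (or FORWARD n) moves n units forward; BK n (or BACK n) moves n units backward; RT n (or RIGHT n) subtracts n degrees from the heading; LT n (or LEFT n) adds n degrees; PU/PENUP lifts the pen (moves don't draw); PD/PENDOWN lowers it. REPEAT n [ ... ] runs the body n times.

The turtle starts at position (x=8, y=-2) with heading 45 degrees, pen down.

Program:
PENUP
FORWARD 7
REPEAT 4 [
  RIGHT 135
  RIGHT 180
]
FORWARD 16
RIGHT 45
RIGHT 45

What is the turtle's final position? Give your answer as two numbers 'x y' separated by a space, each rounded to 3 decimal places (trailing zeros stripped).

Answer: 1.636 -8.364

Derivation:
Executing turtle program step by step:
Start: pos=(8,-2), heading=45, pen down
PU: pen up
FD 7: (8,-2) -> (12.95,2.95) [heading=45, move]
REPEAT 4 [
  -- iteration 1/4 --
  RT 135: heading 45 -> 270
  RT 180: heading 270 -> 90
  -- iteration 2/4 --
  RT 135: heading 90 -> 315
  RT 180: heading 315 -> 135
  -- iteration 3/4 --
  RT 135: heading 135 -> 0
  RT 180: heading 0 -> 180
  -- iteration 4/4 --
  RT 135: heading 180 -> 45
  RT 180: heading 45 -> 225
]
FD 16: (12.95,2.95) -> (1.636,-8.364) [heading=225, move]
RT 45: heading 225 -> 180
RT 45: heading 180 -> 135
Final: pos=(1.636,-8.364), heading=135, 0 segment(s) drawn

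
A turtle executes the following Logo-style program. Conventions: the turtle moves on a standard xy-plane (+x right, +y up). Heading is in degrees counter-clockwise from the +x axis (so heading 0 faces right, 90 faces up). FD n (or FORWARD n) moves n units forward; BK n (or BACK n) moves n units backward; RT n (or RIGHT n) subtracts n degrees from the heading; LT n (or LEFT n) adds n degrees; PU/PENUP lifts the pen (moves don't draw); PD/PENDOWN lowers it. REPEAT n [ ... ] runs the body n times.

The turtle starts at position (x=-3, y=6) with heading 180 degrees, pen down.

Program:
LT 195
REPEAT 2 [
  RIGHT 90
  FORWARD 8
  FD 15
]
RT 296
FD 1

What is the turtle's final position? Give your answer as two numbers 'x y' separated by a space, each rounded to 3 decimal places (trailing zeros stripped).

Answer: -19.454 -23.151

Derivation:
Executing turtle program step by step:
Start: pos=(-3,6), heading=180, pen down
LT 195: heading 180 -> 15
REPEAT 2 [
  -- iteration 1/2 --
  RT 90: heading 15 -> 285
  FD 8: (-3,6) -> (-0.929,-1.727) [heading=285, draw]
  FD 15: (-0.929,-1.727) -> (2.953,-16.216) [heading=285, draw]
  -- iteration 2/2 --
  RT 90: heading 285 -> 195
  FD 8: (2.953,-16.216) -> (-4.775,-18.287) [heading=195, draw]
  FD 15: (-4.775,-18.287) -> (-19.263,-22.169) [heading=195, draw]
]
RT 296: heading 195 -> 259
FD 1: (-19.263,-22.169) -> (-19.454,-23.151) [heading=259, draw]
Final: pos=(-19.454,-23.151), heading=259, 5 segment(s) drawn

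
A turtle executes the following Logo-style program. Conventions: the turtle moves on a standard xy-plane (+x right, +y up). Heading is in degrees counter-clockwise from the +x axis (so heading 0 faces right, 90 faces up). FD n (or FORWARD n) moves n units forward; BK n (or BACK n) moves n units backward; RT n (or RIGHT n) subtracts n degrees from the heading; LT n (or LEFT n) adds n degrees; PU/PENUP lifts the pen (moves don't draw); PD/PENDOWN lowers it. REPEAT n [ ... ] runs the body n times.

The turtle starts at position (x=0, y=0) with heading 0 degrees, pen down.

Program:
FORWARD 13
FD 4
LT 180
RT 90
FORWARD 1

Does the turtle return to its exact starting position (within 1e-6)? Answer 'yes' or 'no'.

Executing turtle program step by step:
Start: pos=(0,0), heading=0, pen down
FD 13: (0,0) -> (13,0) [heading=0, draw]
FD 4: (13,0) -> (17,0) [heading=0, draw]
LT 180: heading 0 -> 180
RT 90: heading 180 -> 90
FD 1: (17,0) -> (17,1) [heading=90, draw]
Final: pos=(17,1), heading=90, 3 segment(s) drawn

Start position: (0, 0)
Final position: (17, 1)
Distance = 17.029; >= 1e-6 -> NOT closed

Answer: no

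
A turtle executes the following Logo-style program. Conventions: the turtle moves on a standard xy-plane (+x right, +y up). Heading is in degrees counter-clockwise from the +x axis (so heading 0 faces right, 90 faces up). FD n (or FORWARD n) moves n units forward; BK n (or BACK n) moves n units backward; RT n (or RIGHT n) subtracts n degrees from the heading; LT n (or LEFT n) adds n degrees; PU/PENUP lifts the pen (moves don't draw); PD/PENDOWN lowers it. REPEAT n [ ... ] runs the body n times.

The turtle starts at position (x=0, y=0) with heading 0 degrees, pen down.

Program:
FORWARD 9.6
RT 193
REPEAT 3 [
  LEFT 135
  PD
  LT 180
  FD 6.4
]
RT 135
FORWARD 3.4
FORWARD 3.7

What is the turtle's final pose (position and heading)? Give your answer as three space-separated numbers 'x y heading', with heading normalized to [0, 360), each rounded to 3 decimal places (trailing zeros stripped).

Executing turtle program step by step:
Start: pos=(0,0), heading=0, pen down
FD 9.6: (0,0) -> (9.6,0) [heading=0, draw]
RT 193: heading 0 -> 167
REPEAT 3 [
  -- iteration 1/3 --
  LT 135: heading 167 -> 302
  PD: pen down
  LT 180: heading 302 -> 122
  FD 6.4: (9.6,0) -> (6.209,5.428) [heading=122, draw]
  -- iteration 2/3 --
  LT 135: heading 122 -> 257
  PD: pen down
  LT 180: heading 257 -> 77
  FD 6.4: (6.209,5.428) -> (7.648,11.663) [heading=77, draw]
  -- iteration 3/3 --
  LT 135: heading 77 -> 212
  PD: pen down
  LT 180: heading 212 -> 32
  FD 6.4: (7.648,11.663) -> (13.076,15.055) [heading=32, draw]
]
RT 135: heading 32 -> 257
FD 3.4: (13.076,15.055) -> (12.311,11.742) [heading=257, draw]
FD 3.7: (12.311,11.742) -> (11.479,8.137) [heading=257, draw]
Final: pos=(11.479,8.137), heading=257, 6 segment(s) drawn

Answer: 11.479 8.137 257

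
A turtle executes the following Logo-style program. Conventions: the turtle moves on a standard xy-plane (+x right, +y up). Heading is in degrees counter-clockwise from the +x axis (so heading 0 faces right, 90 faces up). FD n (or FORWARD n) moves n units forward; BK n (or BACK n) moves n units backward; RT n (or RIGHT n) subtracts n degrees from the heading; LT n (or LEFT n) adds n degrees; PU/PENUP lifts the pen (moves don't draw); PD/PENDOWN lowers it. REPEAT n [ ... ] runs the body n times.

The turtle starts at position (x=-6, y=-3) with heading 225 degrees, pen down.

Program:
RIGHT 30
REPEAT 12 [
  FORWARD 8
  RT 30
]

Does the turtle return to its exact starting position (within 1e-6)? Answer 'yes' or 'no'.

Executing turtle program step by step:
Start: pos=(-6,-3), heading=225, pen down
RT 30: heading 225 -> 195
REPEAT 12 [
  -- iteration 1/12 --
  FD 8: (-6,-3) -> (-13.727,-5.071) [heading=195, draw]
  RT 30: heading 195 -> 165
  -- iteration 2/12 --
  FD 8: (-13.727,-5.071) -> (-21.455,-3) [heading=165, draw]
  RT 30: heading 165 -> 135
  -- iteration 3/12 --
  FD 8: (-21.455,-3) -> (-27.112,2.657) [heading=135, draw]
  RT 30: heading 135 -> 105
  -- iteration 4/12 --
  FD 8: (-27.112,2.657) -> (-29.182,10.384) [heading=105, draw]
  RT 30: heading 105 -> 75
  -- iteration 5/12 --
  FD 8: (-29.182,10.384) -> (-27.112,18.112) [heading=75, draw]
  RT 30: heading 75 -> 45
  -- iteration 6/12 --
  FD 8: (-27.112,18.112) -> (-21.455,23.769) [heading=45, draw]
  RT 30: heading 45 -> 15
  -- iteration 7/12 --
  FD 8: (-21.455,23.769) -> (-13.727,25.839) [heading=15, draw]
  RT 30: heading 15 -> 345
  -- iteration 8/12 --
  FD 8: (-13.727,25.839) -> (-6,23.769) [heading=345, draw]
  RT 30: heading 345 -> 315
  -- iteration 9/12 --
  FD 8: (-6,23.769) -> (-0.343,18.112) [heading=315, draw]
  RT 30: heading 315 -> 285
  -- iteration 10/12 --
  FD 8: (-0.343,18.112) -> (1.727,10.384) [heading=285, draw]
  RT 30: heading 285 -> 255
  -- iteration 11/12 --
  FD 8: (1.727,10.384) -> (-0.343,2.657) [heading=255, draw]
  RT 30: heading 255 -> 225
  -- iteration 12/12 --
  FD 8: (-0.343,2.657) -> (-6,-3) [heading=225, draw]
  RT 30: heading 225 -> 195
]
Final: pos=(-6,-3), heading=195, 12 segment(s) drawn

Start position: (-6, -3)
Final position: (-6, -3)
Distance = 0; < 1e-6 -> CLOSED

Answer: yes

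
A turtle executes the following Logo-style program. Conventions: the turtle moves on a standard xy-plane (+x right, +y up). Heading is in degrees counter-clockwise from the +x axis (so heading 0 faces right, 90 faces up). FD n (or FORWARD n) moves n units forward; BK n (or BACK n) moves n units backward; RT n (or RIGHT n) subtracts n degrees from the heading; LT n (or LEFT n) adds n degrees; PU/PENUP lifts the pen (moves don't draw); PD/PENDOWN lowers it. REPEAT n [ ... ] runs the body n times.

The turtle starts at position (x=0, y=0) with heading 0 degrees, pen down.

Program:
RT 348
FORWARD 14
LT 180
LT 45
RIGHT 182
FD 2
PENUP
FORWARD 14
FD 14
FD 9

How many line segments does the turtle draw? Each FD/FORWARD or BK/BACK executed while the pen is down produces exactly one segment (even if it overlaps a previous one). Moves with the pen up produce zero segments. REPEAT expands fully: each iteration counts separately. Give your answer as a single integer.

Executing turtle program step by step:
Start: pos=(0,0), heading=0, pen down
RT 348: heading 0 -> 12
FD 14: (0,0) -> (13.694,2.911) [heading=12, draw]
LT 180: heading 12 -> 192
LT 45: heading 192 -> 237
RT 182: heading 237 -> 55
FD 2: (13.694,2.911) -> (14.841,4.549) [heading=55, draw]
PU: pen up
FD 14: (14.841,4.549) -> (22.871,16.017) [heading=55, move]
FD 14: (22.871,16.017) -> (30.901,27.485) [heading=55, move]
FD 9: (30.901,27.485) -> (36.064,34.858) [heading=55, move]
Final: pos=(36.064,34.858), heading=55, 2 segment(s) drawn
Segments drawn: 2

Answer: 2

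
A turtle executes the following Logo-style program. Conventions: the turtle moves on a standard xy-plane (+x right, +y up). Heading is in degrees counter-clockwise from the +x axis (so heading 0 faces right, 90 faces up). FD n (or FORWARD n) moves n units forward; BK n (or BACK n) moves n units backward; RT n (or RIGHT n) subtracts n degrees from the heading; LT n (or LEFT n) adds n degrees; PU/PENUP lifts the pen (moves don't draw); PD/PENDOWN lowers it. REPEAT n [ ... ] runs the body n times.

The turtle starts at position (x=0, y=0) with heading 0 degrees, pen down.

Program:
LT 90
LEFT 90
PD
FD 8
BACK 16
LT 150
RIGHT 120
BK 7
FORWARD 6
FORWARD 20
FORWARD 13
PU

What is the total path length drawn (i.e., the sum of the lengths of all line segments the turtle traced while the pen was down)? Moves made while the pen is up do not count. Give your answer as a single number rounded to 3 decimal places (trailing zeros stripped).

Executing turtle program step by step:
Start: pos=(0,0), heading=0, pen down
LT 90: heading 0 -> 90
LT 90: heading 90 -> 180
PD: pen down
FD 8: (0,0) -> (-8,0) [heading=180, draw]
BK 16: (-8,0) -> (8,0) [heading=180, draw]
LT 150: heading 180 -> 330
RT 120: heading 330 -> 210
BK 7: (8,0) -> (14.062,3.5) [heading=210, draw]
FD 6: (14.062,3.5) -> (8.866,0.5) [heading=210, draw]
FD 20: (8.866,0.5) -> (-8.454,-9.5) [heading=210, draw]
FD 13: (-8.454,-9.5) -> (-19.713,-16) [heading=210, draw]
PU: pen up
Final: pos=(-19.713,-16), heading=210, 6 segment(s) drawn

Segment lengths:
  seg 1: (0,0) -> (-8,0), length = 8
  seg 2: (-8,0) -> (8,0), length = 16
  seg 3: (8,0) -> (14.062,3.5), length = 7
  seg 4: (14.062,3.5) -> (8.866,0.5), length = 6
  seg 5: (8.866,0.5) -> (-8.454,-9.5), length = 20
  seg 6: (-8.454,-9.5) -> (-19.713,-16), length = 13
Total = 70

Answer: 70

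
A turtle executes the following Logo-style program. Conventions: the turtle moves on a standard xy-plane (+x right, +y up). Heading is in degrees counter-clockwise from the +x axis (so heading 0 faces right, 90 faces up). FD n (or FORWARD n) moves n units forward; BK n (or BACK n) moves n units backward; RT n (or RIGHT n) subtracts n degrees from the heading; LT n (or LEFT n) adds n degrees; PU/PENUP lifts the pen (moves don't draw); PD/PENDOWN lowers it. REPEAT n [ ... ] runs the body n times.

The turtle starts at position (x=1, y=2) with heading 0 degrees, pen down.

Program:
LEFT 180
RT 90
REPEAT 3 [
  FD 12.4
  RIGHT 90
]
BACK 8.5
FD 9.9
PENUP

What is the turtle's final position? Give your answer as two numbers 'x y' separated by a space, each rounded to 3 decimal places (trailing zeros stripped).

Answer: 12 2

Derivation:
Executing turtle program step by step:
Start: pos=(1,2), heading=0, pen down
LT 180: heading 0 -> 180
RT 90: heading 180 -> 90
REPEAT 3 [
  -- iteration 1/3 --
  FD 12.4: (1,2) -> (1,14.4) [heading=90, draw]
  RT 90: heading 90 -> 0
  -- iteration 2/3 --
  FD 12.4: (1,14.4) -> (13.4,14.4) [heading=0, draw]
  RT 90: heading 0 -> 270
  -- iteration 3/3 --
  FD 12.4: (13.4,14.4) -> (13.4,2) [heading=270, draw]
  RT 90: heading 270 -> 180
]
BK 8.5: (13.4,2) -> (21.9,2) [heading=180, draw]
FD 9.9: (21.9,2) -> (12,2) [heading=180, draw]
PU: pen up
Final: pos=(12,2), heading=180, 5 segment(s) drawn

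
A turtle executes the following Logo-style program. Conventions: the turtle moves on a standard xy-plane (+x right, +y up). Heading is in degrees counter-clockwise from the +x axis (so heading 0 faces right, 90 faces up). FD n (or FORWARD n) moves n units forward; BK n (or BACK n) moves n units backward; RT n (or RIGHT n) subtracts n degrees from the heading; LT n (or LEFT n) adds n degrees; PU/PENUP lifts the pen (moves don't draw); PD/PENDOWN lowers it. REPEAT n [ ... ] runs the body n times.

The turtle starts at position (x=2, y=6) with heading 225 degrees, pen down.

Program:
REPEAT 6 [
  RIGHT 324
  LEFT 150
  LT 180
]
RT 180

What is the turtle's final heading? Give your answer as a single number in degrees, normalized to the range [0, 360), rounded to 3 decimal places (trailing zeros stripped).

Answer: 81

Derivation:
Executing turtle program step by step:
Start: pos=(2,6), heading=225, pen down
REPEAT 6 [
  -- iteration 1/6 --
  RT 324: heading 225 -> 261
  LT 150: heading 261 -> 51
  LT 180: heading 51 -> 231
  -- iteration 2/6 --
  RT 324: heading 231 -> 267
  LT 150: heading 267 -> 57
  LT 180: heading 57 -> 237
  -- iteration 3/6 --
  RT 324: heading 237 -> 273
  LT 150: heading 273 -> 63
  LT 180: heading 63 -> 243
  -- iteration 4/6 --
  RT 324: heading 243 -> 279
  LT 150: heading 279 -> 69
  LT 180: heading 69 -> 249
  -- iteration 5/6 --
  RT 324: heading 249 -> 285
  LT 150: heading 285 -> 75
  LT 180: heading 75 -> 255
  -- iteration 6/6 --
  RT 324: heading 255 -> 291
  LT 150: heading 291 -> 81
  LT 180: heading 81 -> 261
]
RT 180: heading 261 -> 81
Final: pos=(2,6), heading=81, 0 segment(s) drawn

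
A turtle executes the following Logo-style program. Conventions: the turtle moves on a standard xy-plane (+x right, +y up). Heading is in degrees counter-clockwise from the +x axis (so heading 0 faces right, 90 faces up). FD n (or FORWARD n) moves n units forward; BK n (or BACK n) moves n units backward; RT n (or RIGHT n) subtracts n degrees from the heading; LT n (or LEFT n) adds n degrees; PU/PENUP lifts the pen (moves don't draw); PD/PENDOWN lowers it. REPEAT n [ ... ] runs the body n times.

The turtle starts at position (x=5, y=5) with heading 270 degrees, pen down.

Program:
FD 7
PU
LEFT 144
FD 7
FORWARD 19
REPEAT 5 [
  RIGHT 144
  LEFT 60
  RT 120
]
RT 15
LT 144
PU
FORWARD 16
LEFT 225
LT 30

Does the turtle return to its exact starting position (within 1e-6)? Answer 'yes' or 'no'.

Answer: no

Derivation:
Executing turtle program step by step:
Start: pos=(5,5), heading=270, pen down
FD 7: (5,5) -> (5,-2) [heading=270, draw]
PU: pen up
LT 144: heading 270 -> 54
FD 7: (5,-2) -> (9.114,3.663) [heading=54, move]
FD 19: (9.114,3.663) -> (20.282,19.034) [heading=54, move]
REPEAT 5 [
  -- iteration 1/5 --
  RT 144: heading 54 -> 270
  LT 60: heading 270 -> 330
  RT 120: heading 330 -> 210
  -- iteration 2/5 --
  RT 144: heading 210 -> 66
  LT 60: heading 66 -> 126
  RT 120: heading 126 -> 6
  -- iteration 3/5 --
  RT 144: heading 6 -> 222
  LT 60: heading 222 -> 282
  RT 120: heading 282 -> 162
  -- iteration 4/5 --
  RT 144: heading 162 -> 18
  LT 60: heading 18 -> 78
  RT 120: heading 78 -> 318
  -- iteration 5/5 --
  RT 144: heading 318 -> 174
  LT 60: heading 174 -> 234
  RT 120: heading 234 -> 114
]
RT 15: heading 114 -> 99
LT 144: heading 99 -> 243
PU: pen up
FD 16: (20.282,19.034) -> (13.019,4.778) [heading=243, move]
LT 225: heading 243 -> 108
LT 30: heading 108 -> 138
Final: pos=(13.019,4.778), heading=138, 1 segment(s) drawn

Start position: (5, 5)
Final position: (13.019, 4.778)
Distance = 8.022; >= 1e-6 -> NOT closed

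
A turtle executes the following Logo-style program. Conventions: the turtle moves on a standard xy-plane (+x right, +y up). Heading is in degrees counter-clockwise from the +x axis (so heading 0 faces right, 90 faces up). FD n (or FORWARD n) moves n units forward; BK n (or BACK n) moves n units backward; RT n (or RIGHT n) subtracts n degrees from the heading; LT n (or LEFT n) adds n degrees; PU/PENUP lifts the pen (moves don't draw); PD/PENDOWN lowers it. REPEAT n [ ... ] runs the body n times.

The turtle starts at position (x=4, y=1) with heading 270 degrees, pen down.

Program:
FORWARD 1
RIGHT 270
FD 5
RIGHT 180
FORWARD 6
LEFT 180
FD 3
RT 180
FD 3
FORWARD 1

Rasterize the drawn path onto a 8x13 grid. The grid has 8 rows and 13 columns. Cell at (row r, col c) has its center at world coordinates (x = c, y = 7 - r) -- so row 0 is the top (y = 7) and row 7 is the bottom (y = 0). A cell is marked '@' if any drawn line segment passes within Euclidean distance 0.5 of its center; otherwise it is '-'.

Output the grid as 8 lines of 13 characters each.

Segment 0: (4,1) -> (4,0)
Segment 1: (4,0) -> (9,0)
Segment 2: (9,0) -> (3,-0)
Segment 3: (3,-0) -> (6,-0)
Segment 4: (6,-0) -> (3,-0)
Segment 5: (3,-0) -> (2,-0)

Answer: -------------
-------------
-------------
-------------
-------------
-------------
----@--------
--@@@@@@@@---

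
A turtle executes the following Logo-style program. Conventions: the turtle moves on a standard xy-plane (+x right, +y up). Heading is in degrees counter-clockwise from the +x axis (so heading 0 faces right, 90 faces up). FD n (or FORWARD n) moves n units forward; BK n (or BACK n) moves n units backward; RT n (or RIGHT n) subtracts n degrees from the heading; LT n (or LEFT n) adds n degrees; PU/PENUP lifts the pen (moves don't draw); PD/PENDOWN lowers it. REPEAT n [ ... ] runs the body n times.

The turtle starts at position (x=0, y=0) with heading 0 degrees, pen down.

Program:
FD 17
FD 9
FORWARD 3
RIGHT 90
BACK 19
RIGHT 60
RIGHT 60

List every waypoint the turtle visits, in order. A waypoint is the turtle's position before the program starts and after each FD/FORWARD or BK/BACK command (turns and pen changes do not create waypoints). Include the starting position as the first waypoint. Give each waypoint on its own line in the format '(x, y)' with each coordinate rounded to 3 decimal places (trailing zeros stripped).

Executing turtle program step by step:
Start: pos=(0,0), heading=0, pen down
FD 17: (0,0) -> (17,0) [heading=0, draw]
FD 9: (17,0) -> (26,0) [heading=0, draw]
FD 3: (26,0) -> (29,0) [heading=0, draw]
RT 90: heading 0 -> 270
BK 19: (29,0) -> (29,19) [heading=270, draw]
RT 60: heading 270 -> 210
RT 60: heading 210 -> 150
Final: pos=(29,19), heading=150, 4 segment(s) drawn
Waypoints (5 total):
(0, 0)
(17, 0)
(26, 0)
(29, 0)
(29, 19)

Answer: (0, 0)
(17, 0)
(26, 0)
(29, 0)
(29, 19)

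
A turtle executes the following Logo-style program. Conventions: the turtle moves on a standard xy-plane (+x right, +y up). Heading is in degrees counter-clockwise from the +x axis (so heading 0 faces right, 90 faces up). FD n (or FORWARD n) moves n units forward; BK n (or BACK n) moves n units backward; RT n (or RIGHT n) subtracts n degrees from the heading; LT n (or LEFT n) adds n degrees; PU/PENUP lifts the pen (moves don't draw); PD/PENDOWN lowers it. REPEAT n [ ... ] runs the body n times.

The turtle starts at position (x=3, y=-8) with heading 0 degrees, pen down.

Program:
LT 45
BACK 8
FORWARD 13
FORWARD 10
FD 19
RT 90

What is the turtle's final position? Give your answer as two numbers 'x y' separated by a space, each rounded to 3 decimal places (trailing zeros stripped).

Answer: 27.042 16.042

Derivation:
Executing turtle program step by step:
Start: pos=(3,-8), heading=0, pen down
LT 45: heading 0 -> 45
BK 8: (3,-8) -> (-2.657,-13.657) [heading=45, draw]
FD 13: (-2.657,-13.657) -> (6.536,-4.464) [heading=45, draw]
FD 10: (6.536,-4.464) -> (13.607,2.607) [heading=45, draw]
FD 19: (13.607,2.607) -> (27.042,16.042) [heading=45, draw]
RT 90: heading 45 -> 315
Final: pos=(27.042,16.042), heading=315, 4 segment(s) drawn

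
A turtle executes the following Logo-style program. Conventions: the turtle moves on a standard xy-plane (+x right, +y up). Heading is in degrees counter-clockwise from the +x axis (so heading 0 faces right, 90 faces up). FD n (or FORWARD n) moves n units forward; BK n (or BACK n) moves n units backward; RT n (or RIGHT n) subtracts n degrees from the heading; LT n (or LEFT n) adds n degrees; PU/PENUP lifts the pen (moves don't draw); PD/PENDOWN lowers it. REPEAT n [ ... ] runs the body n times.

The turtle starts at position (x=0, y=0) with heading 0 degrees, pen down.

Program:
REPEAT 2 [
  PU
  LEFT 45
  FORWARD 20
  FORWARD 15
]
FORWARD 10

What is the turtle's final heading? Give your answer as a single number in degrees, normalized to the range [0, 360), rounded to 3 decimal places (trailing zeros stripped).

Answer: 90

Derivation:
Executing turtle program step by step:
Start: pos=(0,0), heading=0, pen down
REPEAT 2 [
  -- iteration 1/2 --
  PU: pen up
  LT 45: heading 0 -> 45
  FD 20: (0,0) -> (14.142,14.142) [heading=45, move]
  FD 15: (14.142,14.142) -> (24.749,24.749) [heading=45, move]
  -- iteration 2/2 --
  PU: pen up
  LT 45: heading 45 -> 90
  FD 20: (24.749,24.749) -> (24.749,44.749) [heading=90, move]
  FD 15: (24.749,44.749) -> (24.749,59.749) [heading=90, move]
]
FD 10: (24.749,59.749) -> (24.749,69.749) [heading=90, move]
Final: pos=(24.749,69.749), heading=90, 0 segment(s) drawn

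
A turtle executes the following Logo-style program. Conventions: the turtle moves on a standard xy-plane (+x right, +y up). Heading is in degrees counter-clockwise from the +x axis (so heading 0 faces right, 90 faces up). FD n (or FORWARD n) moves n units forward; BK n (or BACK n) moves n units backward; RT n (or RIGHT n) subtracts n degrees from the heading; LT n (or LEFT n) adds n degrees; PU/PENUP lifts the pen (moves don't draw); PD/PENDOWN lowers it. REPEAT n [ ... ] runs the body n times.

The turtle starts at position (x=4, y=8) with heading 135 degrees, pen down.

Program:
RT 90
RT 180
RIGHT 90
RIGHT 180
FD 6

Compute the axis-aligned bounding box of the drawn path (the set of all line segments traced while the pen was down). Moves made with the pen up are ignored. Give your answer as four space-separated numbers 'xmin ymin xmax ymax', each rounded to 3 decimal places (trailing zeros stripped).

Answer: 4 3.757 8.243 8

Derivation:
Executing turtle program step by step:
Start: pos=(4,8), heading=135, pen down
RT 90: heading 135 -> 45
RT 180: heading 45 -> 225
RT 90: heading 225 -> 135
RT 180: heading 135 -> 315
FD 6: (4,8) -> (8.243,3.757) [heading=315, draw]
Final: pos=(8.243,3.757), heading=315, 1 segment(s) drawn

Segment endpoints: x in {4, 8.243}, y in {3.757, 8}
xmin=4, ymin=3.757, xmax=8.243, ymax=8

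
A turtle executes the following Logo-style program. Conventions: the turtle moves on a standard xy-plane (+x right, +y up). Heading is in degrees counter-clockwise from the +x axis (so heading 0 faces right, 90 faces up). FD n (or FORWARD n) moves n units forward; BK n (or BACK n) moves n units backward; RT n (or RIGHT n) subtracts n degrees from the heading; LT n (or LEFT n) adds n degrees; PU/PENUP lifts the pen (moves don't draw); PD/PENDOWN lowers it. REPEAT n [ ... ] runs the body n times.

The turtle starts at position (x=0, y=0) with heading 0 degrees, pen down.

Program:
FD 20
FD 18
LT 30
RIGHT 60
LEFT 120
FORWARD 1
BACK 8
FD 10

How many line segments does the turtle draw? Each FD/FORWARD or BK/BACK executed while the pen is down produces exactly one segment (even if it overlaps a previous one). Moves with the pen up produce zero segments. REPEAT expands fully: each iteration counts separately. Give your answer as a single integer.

Executing turtle program step by step:
Start: pos=(0,0), heading=0, pen down
FD 20: (0,0) -> (20,0) [heading=0, draw]
FD 18: (20,0) -> (38,0) [heading=0, draw]
LT 30: heading 0 -> 30
RT 60: heading 30 -> 330
LT 120: heading 330 -> 90
FD 1: (38,0) -> (38,1) [heading=90, draw]
BK 8: (38,1) -> (38,-7) [heading=90, draw]
FD 10: (38,-7) -> (38,3) [heading=90, draw]
Final: pos=(38,3), heading=90, 5 segment(s) drawn
Segments drawn: 5

Answer: 5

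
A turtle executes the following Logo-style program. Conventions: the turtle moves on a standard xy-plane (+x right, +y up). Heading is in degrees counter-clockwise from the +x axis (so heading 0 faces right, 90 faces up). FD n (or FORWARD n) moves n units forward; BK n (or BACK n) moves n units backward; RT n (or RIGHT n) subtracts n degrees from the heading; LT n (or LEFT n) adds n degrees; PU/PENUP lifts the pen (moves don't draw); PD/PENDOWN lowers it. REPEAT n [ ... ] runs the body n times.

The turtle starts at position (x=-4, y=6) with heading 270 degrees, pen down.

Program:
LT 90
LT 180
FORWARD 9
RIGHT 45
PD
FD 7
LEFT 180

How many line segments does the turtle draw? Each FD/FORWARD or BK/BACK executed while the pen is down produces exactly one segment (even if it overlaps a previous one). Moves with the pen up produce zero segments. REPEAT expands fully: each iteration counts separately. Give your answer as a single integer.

Executing turtle program step by step:
Start: pos=(-4,6), heading=270, pen down
LT 90: heading 270 -> 0
LT 180: heading 0 -> 180
FD 9: (-4,6) -> (-13,6) [heading=180, draw]
RT 45: heading 180 -> 135
PD: pen down
FD 7: (-13,6) -> (-17.95,10.95) [heading=135, draw]
LT 180: heading 135 -> 315
Final: pos=(-17.95,10.95), heading=315, 2 segment(s) drawn
Segments drawn: 2

Answer: 2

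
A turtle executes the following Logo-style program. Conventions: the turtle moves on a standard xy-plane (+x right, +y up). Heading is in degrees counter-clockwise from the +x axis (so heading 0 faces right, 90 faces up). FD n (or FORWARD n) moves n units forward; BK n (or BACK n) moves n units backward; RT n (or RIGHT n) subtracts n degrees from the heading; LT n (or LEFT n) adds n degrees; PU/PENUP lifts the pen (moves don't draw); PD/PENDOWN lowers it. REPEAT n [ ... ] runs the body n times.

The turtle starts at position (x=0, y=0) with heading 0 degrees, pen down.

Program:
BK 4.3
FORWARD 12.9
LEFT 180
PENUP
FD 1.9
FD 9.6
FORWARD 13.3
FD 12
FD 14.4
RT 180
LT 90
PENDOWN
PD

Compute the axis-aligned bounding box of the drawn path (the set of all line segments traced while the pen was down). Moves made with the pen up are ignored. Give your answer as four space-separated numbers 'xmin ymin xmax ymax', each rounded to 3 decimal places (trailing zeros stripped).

Answer: -4.3 0 8.6 0

Derivation:
Executing turtle program step by step:
Start: pos=(0,0), heading=0, pen down
BK 4.3: (0,0) -> (-4.3,0) [heading=0, draw]
FD 12.9: (-4.3,0) -> (8.6,0) [heading=0, draw]
LT 180: heading 0 -> 180
PU: pen up
FD 1.9: (8.6,0) -> (6.7,0) [heading=180, move]
FD 9.6: (6.7,0) -> (-2.9,0) [heading=180, move]
FD 13.3: (-2.9,0) -> (-16.2,0) [heading=180, move]
FD 12: (-16.2,0) -> (-28.2,0) [heading=180, move]
FD 14.4: (-28.2,0) -> (-42.6,0) [heading=180, move]
RT 180: heading 180 -> 0
LT 90: heading 0 -> 90
PD: pen down
PD: pen down
Final: pos=(-42.6,0), heading=90, 2 segment(s) drawn

Segment endpoints: x in {-4.3, 0, 8.6}, y in {0}
xmin=-4.3, ymin=0, xmax=8.6, ymax=0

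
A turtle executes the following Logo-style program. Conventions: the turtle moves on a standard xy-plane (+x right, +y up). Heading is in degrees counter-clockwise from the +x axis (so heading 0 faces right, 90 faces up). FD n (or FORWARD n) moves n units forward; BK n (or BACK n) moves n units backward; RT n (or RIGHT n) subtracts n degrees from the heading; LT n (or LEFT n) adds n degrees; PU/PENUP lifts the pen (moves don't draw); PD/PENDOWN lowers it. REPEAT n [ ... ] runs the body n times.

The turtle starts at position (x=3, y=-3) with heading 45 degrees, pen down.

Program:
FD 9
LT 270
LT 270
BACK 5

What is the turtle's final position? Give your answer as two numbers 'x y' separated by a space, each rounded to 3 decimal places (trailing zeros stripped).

Answer: 12.899 6.899

Derivation:
Executing turtle program step by step:
Start: pos=(3,-3), heading=45, pen down
FD 9: (3,-3) -> (9.364,3.364) [heading=45, draw]
LT 270: heading 45 -> 315
LT 270: heading 315 -> 225
BK 5: (9.364,3.364) -> (12.899,6.899) [heading=225, draw]
Final: pos=(12.899,6.899), heading=225, 2 segment(s) drawn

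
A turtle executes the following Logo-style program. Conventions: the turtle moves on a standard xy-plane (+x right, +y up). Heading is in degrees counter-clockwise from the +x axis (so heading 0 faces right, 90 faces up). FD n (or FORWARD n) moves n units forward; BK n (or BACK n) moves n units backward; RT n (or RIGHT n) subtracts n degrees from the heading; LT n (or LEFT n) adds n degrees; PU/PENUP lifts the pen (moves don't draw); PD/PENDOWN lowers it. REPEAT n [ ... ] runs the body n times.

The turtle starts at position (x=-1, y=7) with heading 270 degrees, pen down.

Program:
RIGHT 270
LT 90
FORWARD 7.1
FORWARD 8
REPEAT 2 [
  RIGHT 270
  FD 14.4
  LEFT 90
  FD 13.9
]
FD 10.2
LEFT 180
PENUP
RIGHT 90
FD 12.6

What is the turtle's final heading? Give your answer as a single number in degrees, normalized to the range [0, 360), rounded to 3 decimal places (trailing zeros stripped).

Executing turtle program step by step:
Start: pos=(-1,7), heading=270, pen down
RT 270: heading 270 -> 0
LT 90: heading 0 -> 90
FD 7.1: (-1,7) -> (-1,14.1) [heading=90, draw]
FD 8: (-1,14.1) -> (-1,22.1) [heading=90, draw]
REPEAT 2 [
  -- iteration 1/2 --
  RT 270: heading 90 -> 180
  FD 14.4: (-1,22.1) -> (-15.4,22.1) [heading=180, draw]
  LT 90: heading 180 -> 270
  FD 13.9: (-15.4,22.1) -> (-15.4,8.2) [heading=270, draw]
  -- iteration 2/2 --
  RT 270: heading 270 -> 0
  FD 14.4: (-15.4,8.2) -> (-1,8.2) [heading=0, draw]
  LT 90: heading 0 -> 90
  FD 13.9: (-1,8.2) -> (-1,22.1) [heading=90, draw]
]
FD 10.2: (-1,22.1) -> (-1,32.3) [heading=90, draw]
LT 180: heading 90 -> 270
PU: pen up
RT 90: heading 270 -> 180
FD 12.6: (-1,32.3) -> (-13.6,32.3) [heading=180, move]
Final: pos=(-13.6,32.3), heading=180, 7 segment(s) drawn

Answer: 180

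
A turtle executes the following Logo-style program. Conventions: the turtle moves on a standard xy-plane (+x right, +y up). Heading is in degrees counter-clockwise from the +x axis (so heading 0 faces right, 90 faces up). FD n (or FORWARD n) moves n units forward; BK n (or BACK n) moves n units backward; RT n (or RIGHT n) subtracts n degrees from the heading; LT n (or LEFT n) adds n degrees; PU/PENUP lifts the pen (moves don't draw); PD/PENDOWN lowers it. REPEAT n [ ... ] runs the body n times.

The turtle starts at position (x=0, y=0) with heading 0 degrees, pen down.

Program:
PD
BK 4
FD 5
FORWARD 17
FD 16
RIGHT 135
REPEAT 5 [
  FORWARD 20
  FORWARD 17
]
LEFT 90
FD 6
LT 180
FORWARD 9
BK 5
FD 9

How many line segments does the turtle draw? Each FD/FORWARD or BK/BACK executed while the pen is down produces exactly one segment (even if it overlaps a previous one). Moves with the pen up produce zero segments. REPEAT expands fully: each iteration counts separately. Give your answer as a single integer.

Answer: 18

Derivation:
Executing turtle program step by step:
Start: pos=(0,0), heading=0, pen down
PD: pen down
BK 4: (0,0) -> (-4,0) [heading=0, draw]
FD 5: (-4,0) -> (1,0) [heading=0, draw]
FD 17: (1,0) -> (18,0) [heading=0, draw]
FD 16: (18,0) -> (34,0) [heading=0, draw]
RT 135: heading 0 -> 225
REPEAT 5 [
  -- iteration 1/5 --
  FD 20: (34,0) -> (19.858,-14.142) [heading=225, draw]
  FD 17: (19.858,-14.142) -> (7.837,-26.163) [heading=225, draw]
  -- iteration 2/5 --
  FD 20: (7.837,-26.163) -> (-6.305,-40.305) [heading=225, draw]
  FD 17: (-6.305,-40.305) -> (-18.326,-52.326) [heading=225, draw]
  -- iteration 3/5 --
  FD 20: (-18.326,-52.326) -> (-32.468,-66.468) [heading=225, draw]
  FD 17: (-32.468,-66.468) -> (-44.489,-78.489) [heading=225, draw]
  -- iteration 4/5 --
  FD 20: (-44.489,-78.489) -> (-58.631,-92.631) [heading=225, draw]
  FD 17: (-58.631,-92.631) -> (-70.652,-104.652) [heading=225, draw]
  -- iteration 5/5 --
  FD 20: (-70.652,-104.652) -> (-84.794,-118.794) [heading=225, draw]
  FD 17: (-84.794,-118.794) -> (-96.815,-130.815) [heading=225, draw]
]
LT 90: heading 225 -> 315
FD 6: (-96.815,-130.815) -> (-92.572,-135.057) [heading=315, draw]
LT 180: heading 315 -> 135
FD 9: (-92.572,-135.057) -> (-98.936,-128.693) [heading=135, draw]
BK 5: (-98.936,-128.693) -> (-95.401,-132.229) [heading=135, draw]
FD 9: (-95.401,-132.229) -> (-101.765,-125.865) [heading=135, draw]
Final: pos=(-101.765,-125.865), heading=135, 18 segment(s) drawn
Segments drawn: 18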